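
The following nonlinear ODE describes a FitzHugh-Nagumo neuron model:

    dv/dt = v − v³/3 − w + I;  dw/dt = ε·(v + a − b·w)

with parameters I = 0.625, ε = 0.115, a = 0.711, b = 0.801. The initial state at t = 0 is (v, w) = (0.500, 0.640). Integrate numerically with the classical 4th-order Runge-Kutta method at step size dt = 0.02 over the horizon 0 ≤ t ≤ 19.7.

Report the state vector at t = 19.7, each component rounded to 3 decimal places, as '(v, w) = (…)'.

(v, w) = (-1.285, -0.042)

t=0.000: state=(0.500, 0.640)
step 1 (dt=0.02): k1=(0.443, 0.080), k2=(0.446, 0.081), k3=(0.446, 0.081), k4=(0.448, 0.081); state += dt/6·(k1+2k2+2k3+k4)
t=0.020: state=(0.509, 0.642)
t=0.040: state=(0.518, 0.643)
t=0.060: state=(0.527, 0.645)
continuing one RK4 step at a time; state shown every 50 steps (Δt=1):
t=1.000: state=(1.030, 0.745)
t=2.000: state=(1.418, 0.896)
t=3.000: state=(1.479, 1.056)
t=4.000: state=(1.408, 1.201)
t=5.000: state=(1.295, 1.322)
t=6.000: state=(1.157, 1.418)
t=7.000: state=(0.984, 1.490)
t=8.000: state=(0.742, 1.532)
t=9.000: state=(0.319, 1.536)
t=10.000: state=(-0.654, 1.467)
t=11.000: state=(-1.807, 1.271)
t=12.000: state=(-1.924, 1.027)
t=13.000: state=(-1.852, 0.807)
t=14.000: state=(-1.768, 0.616)
t=15.000: state=(-1.684, 0.450)
t=16.000: state=(-1.601, 0.308)
t=17.000: state=(-1.517, 0.188)
t=18.000: state=(-1.433, 0.088)
t=19.000: state=(-1.347, 0.005)
t=19.700: state=(-1.285, -0.042)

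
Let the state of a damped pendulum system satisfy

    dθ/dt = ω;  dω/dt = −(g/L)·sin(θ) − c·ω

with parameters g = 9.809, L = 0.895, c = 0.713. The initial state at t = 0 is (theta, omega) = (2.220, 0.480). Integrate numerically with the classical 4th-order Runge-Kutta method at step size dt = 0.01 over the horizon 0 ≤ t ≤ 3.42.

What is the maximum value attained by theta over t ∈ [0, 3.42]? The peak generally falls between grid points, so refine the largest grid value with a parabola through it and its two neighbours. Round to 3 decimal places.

t=0.000: state=(2.220, 0.480)
step 1 (dt=0.01): k1=(0.480, -9.072), k2=(0.435, -9.024), k3=(0.435, -9.026), k4=(0.390, -8.979); state += dt/6·(k1+2k2+2k3+k4)
t=0.010: state=(2.224, 0.390)
t=0.020: state=(2.228, 0.300)
t=0.030: state=(2.230, 0.212)
continuing one RK4 step at a time; state shown every 20 steps (Δt=0.2):
t=0.200: state=(2.143, -1.224)
t=0.400: state=(1.729, -2.938)
t=0.600: state=(0.975, -4.502)
t=0.800: state=(0.012, -4.823)
t=1.000: state=(-0.828, -3.331)
t=1.200: state=(-1.272, -1.089)
t=1.400: state=(-1.273, 1.028)
t=1.600: state=(-0.889, 2.705)
t=1.800: state=(-0.254, 3.440)
t=2.000: state=(0.393, 2.807)
t=2.200: state=(0.806, 1.238)
t=2.400: state=(0.878, -0.490)
t=2.600: state=(0.634, -1.852)
t=2.800: state=(0.190, -2.426)
t=3.000: state=(-0.268, -1.999)
t=3.200: state=(-0.562, -0.871)
t=3.400: state=(-0.606, 0.409)
t=3.420: state=(-0.597, 0.526)
largest grid value and its neighbours: theta(0.040)=2.23204, theta(0.050)=2.23284, theta(0.060)=2.23278
parabola through these three points peaks at t≈0.054 with theta≈2.23292

max theta = 2.233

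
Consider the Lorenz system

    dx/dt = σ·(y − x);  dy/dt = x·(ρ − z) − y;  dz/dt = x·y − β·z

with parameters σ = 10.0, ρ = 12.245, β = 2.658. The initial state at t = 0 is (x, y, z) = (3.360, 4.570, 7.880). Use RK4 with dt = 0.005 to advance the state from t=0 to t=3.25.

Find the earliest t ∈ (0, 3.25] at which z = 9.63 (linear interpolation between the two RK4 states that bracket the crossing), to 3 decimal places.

t=0.000: state=(3.360, 4.570, 7.880)
step 1 (dt=0.005): k1=(12.100, 10.096, -5.590), k2=(12.050, 10.251, -5.329), k3=(12.055, 10.247, -5.330), k4=(12.010, 10.399, -5.068); state += dt/6·(k1+2k2+2k3+k4)
t=0.005: state=(3.420, 4.621, 7.853)
t=0.010: state=(3.480, 4.674, 7.829)
t=0.015: state=(3.540, 4.728, 7.808)
continuing one RK4 step at a time; state shown every 40 steps (Δt=0.2):
t=0.200: state=(5.873, 7.181, 9.061)
t=0.225: state=(6.194, 7.443, 9.547)
next step: t=0.230: state=(6.256, 7.488, 9.652) — z has crossed 9.63
linear interpolation between t=0.225 (9.54681) and t=0.230 (9.65159) → t≈0.229

t = 0.229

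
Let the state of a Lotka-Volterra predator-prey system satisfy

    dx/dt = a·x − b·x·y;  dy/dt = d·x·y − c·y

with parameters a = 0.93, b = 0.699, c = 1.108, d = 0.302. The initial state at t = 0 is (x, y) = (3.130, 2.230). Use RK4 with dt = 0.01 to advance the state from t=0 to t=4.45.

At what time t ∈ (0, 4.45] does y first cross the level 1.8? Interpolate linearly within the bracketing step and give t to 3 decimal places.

t=0.000: state=(3.130, 2.230)
step 1 (dt=0.01): k1=(-1.968, -0.363), k2=(-1.958, -0.369), k3=(-1.958, -0.369), k4=(-1.948, -0.375); state += dt/6·(k1+2k2+2k3+k4)
t=0.010: state=(3.110, 2.226)
t=0.020: state=(3.091, 2.222)
t=0.030: state=(3.072, 2.219)
continuing one RK4 step at a time; state shown every 20 steps (Δt=0.2):
t=0.200: state=(2.777, 2.135)
t=0.400: state=(2.504, 2.005)
t=0.600: state=(2.302, 1.857)
t=0.670: state=(2.246, 1.803)
next step: t=0.680: state=(2.239, 1.795) — y has crossed 1.8
linear interpolation between t=0.670 (1.80319) and t=0.680 (1.79544) → t≈0.674

t = 0.674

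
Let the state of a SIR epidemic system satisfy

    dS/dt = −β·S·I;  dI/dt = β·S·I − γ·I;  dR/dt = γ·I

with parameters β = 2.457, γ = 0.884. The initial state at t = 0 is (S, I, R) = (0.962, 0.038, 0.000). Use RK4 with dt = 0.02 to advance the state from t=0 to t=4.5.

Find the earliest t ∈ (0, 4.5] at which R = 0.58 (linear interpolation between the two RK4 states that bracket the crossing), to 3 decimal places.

t=0.000: state=(0.962, 0.038, 0.000)
step 1 (dt=0.02): k1=(-0.090, 0.056, 0.034), k2=(-0.091, 0.057, 0.034), k3=(-0.091, 0.057, 0.034), k4=(-0.092, 0.058, 0.035); state += dt/6·(k1+2k2+2k3+k4)
t=0.020: state=(0.960, 0.039, 0.001)
t=0.040: state=(0.958, 0.040, 0.001)
t=0.060: state=(0.956, 0.042, 0.002)
continuing one RK4 step at a time; state shown every 10 steps (Δt=0.2):
t=0.200: state=(0.941, 0.051, 0.008)
t=0.400: state=(0.915, 0.067, 0.018)
t=0.600: state=(0.881, 0.088, 0.032)
t=0.800: state=(0.839, 0.112, 0.049)
t=1.000: state=(0.788, 0.140, 0.072)
t=1.200: state=(0.730, 0.170, 0.099)
t=1.400: state=(0.667, 0.201, 0.132)
t=1.600: state=(0.599, 0.230, 0.170)
t=1.800: state=(0.532, 0.255, 0.213)
t=2.000: state=(0.467, 0.273, 0.260)
t=2.200: state=(0.407, 0.283, 0.309)
t=2.400: state=(0.354, 0.286, 0.360)
t=2.600: state=(0.308, 0.282, 0.410)
t=2.800: state=(0.269, 0.272, 0.459)
t=3.000: state=(0.236, 0.258, 0.506)
t=3.200: state=(0.208, 0.241, 0.550)
t=3.340: state=(0.192, 0.228, 0.579)
next step: t=3.360: state=(0.190, 0.227, 0.583) — R has crossed 0.58
linear interpolation between t=3.340 (0.57935) and t=3.360 (0.58337) → t≈3.343

t = 3.343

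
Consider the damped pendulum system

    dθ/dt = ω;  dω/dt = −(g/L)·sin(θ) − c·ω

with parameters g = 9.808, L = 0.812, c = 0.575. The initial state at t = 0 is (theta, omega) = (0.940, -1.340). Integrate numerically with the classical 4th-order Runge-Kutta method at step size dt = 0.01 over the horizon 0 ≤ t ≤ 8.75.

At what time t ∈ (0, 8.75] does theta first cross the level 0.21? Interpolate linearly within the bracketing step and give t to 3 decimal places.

t = 0.306

t=0.000: state=(0.940, -1.340)
step 1 (dt=0.01): k1=(-1.340, -8.984), k2=(-1.385, -8.910), k3=(-1.385, -8.909), k4=(-1.429, -8.833); state += dt/6·(k1+2k2+2k3+k4)
t=0.010: state=(0.926, -1.429)
t=0.020: state=(0.911, -1.517)
t=0.030: state=(0.896, -1.603)
t=0.300: state=(0.227, -3.008)
next step: t=0.310: state=(0.197, -3.017) — theta has crossed 0.21
linear interpolation between t=0.300 (0.22724) and t=0.310 (0.19711) → t≈0.306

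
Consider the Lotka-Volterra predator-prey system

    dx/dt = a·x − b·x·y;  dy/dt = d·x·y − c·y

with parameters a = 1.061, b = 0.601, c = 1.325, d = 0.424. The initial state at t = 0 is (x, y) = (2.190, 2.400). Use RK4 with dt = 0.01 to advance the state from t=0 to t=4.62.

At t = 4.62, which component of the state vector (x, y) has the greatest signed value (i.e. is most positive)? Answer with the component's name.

t=0.000: state=(2.190, 2.400)
step 1 (dt=0.01): k1=(-0.835, -0.951), k2=(-0.827, -0.954), k3=(-0.827, -0.954), k4=(-0.820, -0.956); state += dt/6·(k1+2k2+2k3+k4)
t=0.010: state=(2.182, 2.390)
t=0.020: state=(2.174, 2.381)
t=0.030: state=(2.166, 2.371)
continuing one RK4 step at a time; state shown every 20 steps (Δt=0.2):
t=0.200: state=(2.053, 2.203)
t=0.400: state=(1.971, 2.004)
t=0.600: state=(1.938, 1.814)
t=0.800: state=(1.947, 1.641)
t=1.000: state=(1.995, 1.487)
t=1.200: state=(2.080, 1.356)
t=1.400: state=(2.200, 1.247)
t=1.600: state=(2.354, 1.160)
t=1.800: state=(2.542, 1.095)
t=2.000: state=(2.763, 1.052)
t=2.200: state=(3.015, 1.031)
t=2.400: state=(3.293, 1.033)
t=2.600: state=(3.591, 1.061)
t=2.800: state=(3.896, 1.118)
t=3.000: state=(4.190, 1.209)
t=3.200: state=(4.447, 1.338)
t=3.400: state=(4.635, 1.510)
t=3.600: state=(4.720, 1.724)
t=3.800: state=(4.675, 1.972)
t=4.000: state=(4.489, 2.234)
t=4.200: state=(4.180, 2.477)
t=4.400: state=(3.792, 2.665)
t=4.600: state=(3.378, 2.771)
t=4.620: state=(3.338, 2.777)
compare at T: x=3.338, y=2.777

largest component: x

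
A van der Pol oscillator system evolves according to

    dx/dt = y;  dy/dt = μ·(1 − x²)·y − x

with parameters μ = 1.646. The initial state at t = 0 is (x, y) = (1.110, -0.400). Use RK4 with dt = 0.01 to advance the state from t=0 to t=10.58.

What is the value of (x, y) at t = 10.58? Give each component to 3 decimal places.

t=0.000: state=(1.110, -0.400)
step 1 (dt=0.01): k1=(-0.400, -0.957), k2=(-0.405, -0.956), k3=(-0.405, -0.956), k4=(-0.410, -0.956); state += dt/6·(k1+2k2+2k3+k4)
t=0.010: state=(1.106, -0.410)
t=0.020: state=(1.102, -0.419)
t=0.030: state=(1.098, -0.429)
continuing one RK4 step at a time; state shown every 50 steps (Δt=0.5):
t=0.500: state=(0.785, -0.935)
t=1.000: state=(0.078, -2.073)
t=1.500: state=(-1.319, -2.822)
t=2.000: state=(-1.965, -0.102)
t=2.500: state=(-1.854, 0.382)
t=3.000: state=(-1.631, 0.506)
t=3.500: state=(-1.341, 0.672)
t=4.000: state=(-0.927, 1.041)
t=4.500: state=(-0.185, 2.129)
t=5.000: state=(1.294, 3.121)
t=5.500: state=(2.014, 0.119)
t=6.000: state=(1.907, -0.371)
t=6.500: state=(1.693, -0.481)
t=7.000: state=(1.420, -0.622)
t=7.500: state=(1.046, -0.916)
t=8.000: state=(0.420, -1.743)
t=8.500: state=(-0.892, -3.392)
t=9.000: state=(-1.976, -0.551)
t=9.500: state=(-1.950, 0.327)
t=10.000: state=(-1.750, 0.456)
t=10.500: state=(-1.494, 0.579)
t=10.580: state=(-1.446, 0.606)

(x, y) = (-1.446, 0.606)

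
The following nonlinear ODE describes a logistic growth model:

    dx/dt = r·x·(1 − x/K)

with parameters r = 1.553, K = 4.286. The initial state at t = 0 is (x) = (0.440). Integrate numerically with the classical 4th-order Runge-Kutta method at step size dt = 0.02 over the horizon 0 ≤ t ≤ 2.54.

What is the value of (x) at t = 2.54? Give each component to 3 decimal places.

(x) = (3.666)

t=0.000: state=(0.440)
step 1 (dt=0.02): k1=(0.613), k2=(0.621), k3=(0.621), k4=(0.628); state += dt/6·(k1+2k2+2k3+k4)
t=0.020: state=(0.452)
t=0.040: state=(0.465)
t=0.060: state=(0.478)
continuing one RK4 step at a time; state shown every 5 steps (Δt=0.1):
t=0.100: state=(0.505)
t=0.200: state=(0.579)
t=0.300: state=(0.661)
t=0.400: state=(0.752)
t=0.500: state=(0.854)
t=0.600: state=(0.965)
t=0.700: state=(1.086)
t=0.800: state=(1.216)
t=0.900: state=(1.356)
t=1.000: state=(1.504)
t=1.100: state=(1.659)
t=1.200: state=(1.819)
t=1.300: state=(1.984)
t=1.400: state=(2.150)
t=1.500: state=(2.316)
t=1.600: state=(2.480)
t=1.700: state=(2.640)
t=1.800: state=(2.794)
t=1.900: state=(2.941)
t=2.000: state=(3.080)
t=2.100: state=(3.210)
t=2.200: state=(3.330)
t=2.300: state=(3.441)
t=2.400: state=(3.541)
t=2.500: state=(3.632)
t=2.540: state=(3.666)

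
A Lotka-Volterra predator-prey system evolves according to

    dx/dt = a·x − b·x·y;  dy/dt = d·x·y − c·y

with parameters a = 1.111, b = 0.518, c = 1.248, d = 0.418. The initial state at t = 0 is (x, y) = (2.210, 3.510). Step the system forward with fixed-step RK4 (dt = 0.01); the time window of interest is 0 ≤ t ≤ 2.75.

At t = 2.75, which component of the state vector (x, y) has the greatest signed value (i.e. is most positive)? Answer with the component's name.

largest component: x

t=0.000: state=(2.210, 3.510)
step 1 (dt=0.01): k1=(-1.563, -1.138), k2=(-1.551, -1.148), k3=(-1.551, -1.148), k4=(-1.539, -1.157); state += dt/6·(k1+2k2+2k3+k4)
t=0.010: state=(2.194, 3.499)
t=0.020: state=(2.179, 3.487)
t=0.030: state=(2.164, 3.475)
continuing one RK4 step at a time; state shown every 10 steps (Δt=0.1):
t=0.100: state=(2.066, 3.388)
t=0.200: state=(1.943, 3.251)
t=0.300: state=(1.842, 3.106)
t=0.400: state=(1.759, 2.955)
t=0.500: state=(1.694, 2.804)
t=0.600: state=(1.643, 2.653)
t=0.700: state=(1.607, 2.507)
t=0.800: state=(1.583, 2.365)
t=0.900: state=(1.570, 2.230)
t=1.000: state=(1.569, 2.101)
t=1.100: state=(1.577, 1.981)
t=1.200: state=(1.595, 1.868)
t=1.300: state=(1.623, 1.764)
t=1.400: state=(1.659, 1.667)
t=1.500: state=(1.705, 1.579)
t=1.600: state=(1.759, 1.498)
t=1.700: state=(1.823, 1.425)
t=1.800: state=(1.895, 1.360)
t=1.900: state=(1.977, 1.301)
t=2.000: state=(2.068, 1.250)
t=2.100: state=(2.169, 1.205)
t=2.200: state=(2.279, 1.167)
t=2.300: state=(2.400, 1.136)
t=2.400: state=(2.530, 1.112)
t=2.500: state=(2.670, 1.094)
t=2.600: state=(2.821, 1.083)
t=2.700: state=(2.981, 1.079)
t=2.750: state=(3.064, 1.080)
compare at T: x=3.064, y=1.080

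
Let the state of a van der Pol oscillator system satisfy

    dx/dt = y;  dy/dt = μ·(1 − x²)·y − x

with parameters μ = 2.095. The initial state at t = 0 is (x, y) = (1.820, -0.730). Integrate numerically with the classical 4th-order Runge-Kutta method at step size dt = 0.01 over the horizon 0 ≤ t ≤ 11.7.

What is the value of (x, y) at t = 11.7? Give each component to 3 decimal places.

t=0.000: state=(1.820, -0.730)
step 1 (dt=0.01): k1=(-0.730, 1.716), k2=(-0.721, 1.658), k3=(-0.722, 1.660), k4=(-0.713, 1.604); state += dt/6·(k1+2k2+2k3+k4)
t=0.010: state=(1.813, -0.713)
t=0.020: state=(1.806, -0.698)
t=0.030: state=(1.799, -0.683)
continuing one RK4 step at a time; state shown every 50 steps (Δt=0.5):
t=0.500: state=(1.544, -0.505)
t=1.000: state=(1.265, -0.639)
t=1.500: state=(0.861, -1.057)
t=2.000: state=(0.032, -2.603)
t=2.500: state=(-1.672, -2.505)
t=3.000: state=(-2.010, 0.168)
t=3.500: state=(-1.870, 0.333)
t=4.000: state=(-1.688, 0.397)
t=4.500: state=(-1.468, 0.496)
t=5.000: state=(-1.175, 0.700)
t=5.500: state=(-0.710, 1.274)
t=6.000: state=(0.350, 3.349)
t=6.500: state=(1.904, 1.197)
t=7.000: state=(1.982, -0.252)
t=7.500: state=(1.826, -0.349)
t=8.000: state=(1.635, -0.418)
t=8.500: state=(1.400, -0.535)
t=9.000: state=(1.078, -0.792)
t=9.500: state=(0.524, -1.595)
t=10.000: state=(-0.829, -3.908)
t=10.500: state=(-2.001, -0.373)
t=11.000: state=(-1.946, 0.293)
t=11.500: state=(-1.779, 0.365)
t=11.700: state=(-1.704, 0.391)

(x, y) = (-1.704, 0.391)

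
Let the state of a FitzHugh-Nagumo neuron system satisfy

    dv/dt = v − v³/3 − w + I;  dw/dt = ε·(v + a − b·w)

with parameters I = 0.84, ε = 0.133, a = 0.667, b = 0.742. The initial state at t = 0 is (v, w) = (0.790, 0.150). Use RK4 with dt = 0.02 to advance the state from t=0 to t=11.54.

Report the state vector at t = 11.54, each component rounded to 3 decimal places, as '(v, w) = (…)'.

(v, w) = (-0.341, 1.669)

t=0.000: state=(0.790, 0.150)
step 1 (dt=0.02): k1=(1.316, 0.179), k2=(1.319, 0.181), k3=(1.319, 0.181), k4=(1.321, 0.182); state += dt/6·(k1+2k2+2k3+k4)
t=0.020: state=(0.816, 0.154)
t=0.040: state=(0.843, 0.157)
t=0.060: state=(0.869, 0.161)
continuing one RK4 step at a time; state shown every 25 steps (Δt=0.5):
t=0.500: state=(1.417, 0.259)
t=1.000: state=(1.767, 0.395)
t=1.500: state=(1.854, 0.537)
t=2.000: state=(1.839, 0.675)
t=2.500: state=(1.796, 0.804)
t=3.000: state=(1.744, 0.923)
t=3.500: state=(1.689, 1.033)
t=4.000: state=(1.633, 1.135)
t=4.500: state=(1.576, 1.227)
t=5.000: state=(1.517, 1.312)
t=5.500: state=(1.457, 1.388)
t=6.000: state=(1.395, 1.457)
t=6.500: state=(1.330, 1.519)
t=7.000: state=(1.261, 1.573)
t=7.500: state=(1.189, 1.620)
t=8.000: state=(1.109, 1.660)
t=8.500: state=(1.022, 1.693)
t=9.000: state=(0.922, 1.717)
t=9.500: state=(0.802, 1.734)
t=10.000: state=(0.653, 1.741)
t=10.500: state=(0.452, 1.737)
t=11.000: state=(0.159, 1.717)
t=11.500: state=(-0.295, 1.674)
t=11.540: state=(-0.341, 1.669)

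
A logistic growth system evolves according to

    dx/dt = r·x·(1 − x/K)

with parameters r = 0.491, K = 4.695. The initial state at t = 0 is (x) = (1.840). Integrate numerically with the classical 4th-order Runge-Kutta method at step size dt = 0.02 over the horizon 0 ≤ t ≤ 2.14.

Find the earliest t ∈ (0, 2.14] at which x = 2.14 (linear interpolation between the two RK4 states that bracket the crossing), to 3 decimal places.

t = 0.534

t=0.000: state=(1.840)
step 1 (dt=0.02): k1=(0.549), k2=(0.550), k3=(0.550), k4=(0.551); state += dt/6·(k1+2k2+2k3+k4)
t=0.020: state=(1.851)
t=0.040: state=(1.862)
t=0.060: state=(1.873)
continuing one RK4 step at a time; state shown every 5 steps (Δt=0.1):
t=0.100: state=(1.895)
t=0.200: state=(1.951)
t=0.300: state=(2.007)
t=0.400: state=(2.064)
t=0.500: state=(2.121)
t=0.520: state=(2.132)
next step: t=0.540: state=(2.144) — x has crossed 2.14
linear interpolation between t=0.520 (2.13215) and t=0.540 (2.14359) → t≈0.534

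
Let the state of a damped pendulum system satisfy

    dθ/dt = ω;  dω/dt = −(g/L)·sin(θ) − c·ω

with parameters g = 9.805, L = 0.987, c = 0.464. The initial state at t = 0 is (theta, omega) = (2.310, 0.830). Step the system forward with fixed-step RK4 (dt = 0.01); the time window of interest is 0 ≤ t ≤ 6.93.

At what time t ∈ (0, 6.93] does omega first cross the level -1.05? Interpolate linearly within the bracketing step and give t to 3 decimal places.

t=0.000: state=(2.310, 0.830)
step 1 (dt=0.01): k1=(0.830, -7.727), k2=(0.791, -7.681), k3=(0.792, -7.682), k4=(0.753, -7.638); state += dt/6·(k1+2k2+2k3+k4)
t=0.010: state=(2.318, 0.753)
t=0.020: state=(2.325, 0.677)
t=0.030: state=(2.331, 0.602)
continuing one RK4 step at a time; state shown every 25 steps (Δt=0.25):
t=0.250: state=(2.291, -0.950)
t=0.260: state=(2.282, -1.020)
next step: t=0.270: state=(2.271, -1.091) — omega has crossed -1.05
linear interpolation between t=0.260 (-1.02010) and t=0.270 (-1.09083) → t≈0.264

t = 0.264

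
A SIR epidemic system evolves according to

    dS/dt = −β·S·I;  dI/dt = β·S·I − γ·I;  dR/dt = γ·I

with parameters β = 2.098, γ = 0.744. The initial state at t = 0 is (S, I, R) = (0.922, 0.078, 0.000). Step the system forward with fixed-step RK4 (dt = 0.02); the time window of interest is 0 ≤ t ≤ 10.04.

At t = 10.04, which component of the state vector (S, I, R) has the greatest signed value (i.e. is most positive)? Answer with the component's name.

t=0.000: state=(0.922, 0.078, 0.000)
step 1 (dt=0.02): k1=(-0.151, 0.093, 0.058), k2=(-0.152, 0.094, 0.059), k3=(-0.152, 0.094, 0.059), k4=(-0.154, 0.095, 0.059); state += dt/6·(k1+2k2+2k3+k4)
t=0.020: state=(0.919, 0.080, 0.001)
t=0.040: state=(0.916, 0.082, 0.002)
t=0.060: state=(0.913, 0.084, 0.004)
continuing one RK4 step at a time; state shown every 25 steps (Δt=0.5):
t=0.500: state=(0.826, 0.135, 0.039)
t=1.000: state=(0.691, 0.207, 0.102)
t=1.500: state=(0.537, 0.271, 0.192)
t=2.000: state=(0.395, 0.304, 0.300)
t=2.500: state=(0.287, 0.299, 0.414)
t=3.000: state=(0.213, 0.267, 0.520)
t=3.500: state=(0.165, 0.224, 0.611)
t=4.000: state=(0.133, 0.181, 0.686)
t=4.500: state=(0.112, 0.141, 0.746)
t=5.000: state=(0.099, 0.109, 0.792)
t=5.500: state=(0.089, 0.083, 0.828)
t=6.000: state=(0.083, 0.062, 0.855)
t=6.500: state=(0.078, 0.047, 0.875)
t=7.000: state=(0.075, 0.035, 0.890)
t=7.500: state=(0.073, 0.026, 0.901)
t=8.000: state=(0.071, 0.019, 0.910)
t=8.500: state=(0.070, 0.014, 0.916)
t=9.000: state=(0.069, 0.011, 0.921)
t=9.500: state=(0.068, 0.008, 0.924)
t=10.000: state=(0.068, 0.006, 0.927)
t=10.040: state=(0.068, 0.006, 0.927)
compare at T: S=0.068, I=0.006, R=0.927

largest component: R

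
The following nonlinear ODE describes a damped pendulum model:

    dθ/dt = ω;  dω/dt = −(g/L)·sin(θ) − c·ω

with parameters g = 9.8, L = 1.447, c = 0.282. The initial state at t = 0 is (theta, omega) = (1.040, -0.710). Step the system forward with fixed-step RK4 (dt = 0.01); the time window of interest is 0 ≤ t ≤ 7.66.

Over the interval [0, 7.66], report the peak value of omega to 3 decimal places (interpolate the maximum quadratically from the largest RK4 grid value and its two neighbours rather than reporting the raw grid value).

max omega = 2.069

t=0.000: state=(1.040, -0.710)
step 1 (dt=0.01): k1=(-0.710, -5.641), k2=(-0.738, -5.620), k3=(-0.738, -5.620), k4=(-0.766, -5.599); state += dt/6·(k1+2k2+2k3+k4)
t=0.010: state=(1.033, -0.766)
t=0.020: state=(1.025, -0.822)
t=0.030: state=(1.016, -0.877)
continuing one RK4 step at a time; state shown every 25 steps (Δt=0.25):
t=0.250: state=(0.701, -1.930)
t=0.500: state=(0.133, -2.463)
t=0.750: state=(-0.448, -2.022)
t=1.000: state=(-0.820, -0.888)
t=1.250: state=(-0.877, 0.428)
t=1.500: state=(-0.623, 1.536)
t=1.750: state=(-0.158, 2.060)
t=2.000: state=(0.337, 1.760)
t=2.250: state=(0.669, 0.825)
t=2.500: state=(0.733, -0.315)
t=2.750: state=(0.526, -1.279)
t=3.000: state=(0.136, -1.731)
t=3.250: state=(-0.280, -1.485)
t=3.500: state=(-0.560, -0.692)
t=3.750: state=(-0.611, 0.286)
t=4.000: state=(-0.430, 1.101)
t=4.250: state=(-0.098, 1.460)
t=4.500: state=(0.249, 1.227)
t=4.750: state=(0.477, 0.540)
t=5.000: state=(0.507, -0.294)
t=5.250: state=(0.343, -0.968)
t=5.500: state=(0.058, -1.232)
t=5.750: state=(-0.231, -0.997)
t=6.000: state=(-0.410, -0.394)
t=6.250: state=(-0.419, 0.313)
t=6.500: state=(-0.267, 0.857)
t=6.750: state=(-0.021, 1.037)
t=7.000: state=(0.216, 0.797)
t=7.250: state=(0.353, 0.266)
t=7.500: state=(0.344, -0.329)
t=7.660: state=(0.265, -0.636)
largest grid value and its neighbours: omega(1.770)=2.06729, omega(1.780)=2.06862, omega(1.790)=2.06855
parabola through these three points peaks at t≈1.785 with omega≈2.06876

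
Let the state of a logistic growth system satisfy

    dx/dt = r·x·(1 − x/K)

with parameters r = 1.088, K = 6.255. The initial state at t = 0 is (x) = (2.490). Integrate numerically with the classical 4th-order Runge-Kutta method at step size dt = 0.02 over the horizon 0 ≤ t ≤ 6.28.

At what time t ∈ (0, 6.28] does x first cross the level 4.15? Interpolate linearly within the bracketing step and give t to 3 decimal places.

t = 1.004

t=0.000: state=(2.490)
step 1 (dt=0.02): k1=(1.631), k2=(1.634), k3=(1.634), k4=(1.638); state += dt/6·(k1+2k2+2k3+k4)
t=0.020: state=(2.523)
t=0.040: state=(2.556)
t=0.060: state=(2.588)
continuing one RK4 step at a time; state shown every 25 steps (Δt=0.5):
t=0.500: state=(3.331)
t=1.000: state=(4.144)
next step: t=1.020: state=(4.174) — x has crossed 4.15
linear interpolation between t=1.000 (4.14405) and t=1.020 (4.17437) → t≈1.004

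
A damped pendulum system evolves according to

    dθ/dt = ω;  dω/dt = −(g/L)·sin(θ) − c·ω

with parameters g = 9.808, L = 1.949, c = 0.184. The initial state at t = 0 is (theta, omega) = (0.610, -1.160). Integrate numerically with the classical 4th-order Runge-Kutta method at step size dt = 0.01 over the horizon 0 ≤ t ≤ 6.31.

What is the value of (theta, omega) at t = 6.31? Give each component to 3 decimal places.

t=0.000: state=(0.610, -1.160)
step 1 (dt=0.01): k1=(-1.160, -2.669), k2=(-1.173, -2.643), k3=(-1.173, -2.643), k4=(-1.186, -2.616); state += dt/6·(k1+2k2+2k3+k4)
t=0.010: state=(0.598, -1.186)
t=0.020: state=(0.586, -1.212)
t=0.030: state=(0.574, -1.238)
continuing one RK4 step at a time; state shown every 25 steps (Δt=0.25):
t=0.250: state=(0.252, -1.628)
t=0.500: state=(-0.163, -1.607)
t=0.750: state=(-0.512, -1.117)
t=1.000: state=(-0.698, -0.352)
t=1.250: state=(-0.683, 0.464)
t=1.500: state=(-0.479, 1.130)
t=1.750: state=(-0.146, 1.462)
t=2.000: state=(0.215, 1.350)
t=2.250: state=(0.496, 0.850)
t=2.500: state=(0.622, 0.144)
t=2.750: state=(0.568, -0.566)
t=3.000: state=(0.354, -1.098)
t=3.250: state=(0.047, -1.296)
t=3.500: state=(-0.261, -1.101)
t=3.750: state=(-0.478, -0.595)
t=4.000: state=(-0.547, 0.049)
t=4.250: state=(-0.457, 0.651)
t=4.500: state=(-0.239, 1.048)
t=4.750: state=(0.040, 1.123)
t=5.000: state=(0.294, 0.861)
t=5.250: state=(0.451, 0.362)
t=5.500: state=(0.469, -0.213)
t=5.750: state=(0.351, -0.705)
t=6.000: state=(0.135, -0.974)
t=6.250: state=(-0.111, -0.944)
t=6.310: state=(-0.166, -0.892)

(theta, omega) = (-0.166, -0.892)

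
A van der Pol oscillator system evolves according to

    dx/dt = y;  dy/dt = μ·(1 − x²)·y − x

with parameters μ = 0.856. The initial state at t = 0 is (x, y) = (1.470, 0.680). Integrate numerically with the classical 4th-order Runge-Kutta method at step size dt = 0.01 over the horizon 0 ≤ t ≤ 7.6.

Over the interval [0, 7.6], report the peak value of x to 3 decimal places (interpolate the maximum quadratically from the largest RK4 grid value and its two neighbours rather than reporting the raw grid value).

max x = 2.004

t=0.000: state=(1.470, 0.680)
step 1 (dt=0.01): k1=(0.680, -2.146), k2=(0.669, -2.144), k3=(0.669, -2.144), k4=(0.659, -2.142); state += dt/6·(k1+2k2+2k3+k4)
t=0.010: state=(1.477, 0.659)
t=0.020: state=(1.483, 0.637)
t=0.030: state=(1.489, 0.616)
continuing one RK4 step at a time; state shown every 25 steps (Δt=0.25):
t=0.250: state=(1.575, 0.178)
t=0.500: state=(1.569, -0.209)
t=0.750: state=(1.480, -0.491)
t=1.000: state=(1.328, -0.717)
t=1.250: state=(1.122, -0.935)
t=1.500: state=(0.858, -1.187)
t=1.750: state=(0.523, -1.509)
t=2.000: state=(0.096, -1.913)
t=2.250: state=(-0.433, -2.302)
t=2.500: state=(-1.026, -2.343)
t=2.750: state=(-1.547, -1.716)
t=3.000: state=(-1.858, -0.778)
t=3.250: state=(-1.957, -0.074)
t=3.500: state=(-1.920, 0.327)
t=3.750: state=(-1.808, 0.555)
t=4.000: state=(-1.648, 0.716)
t=4.250: state=(-1.450, 0.867)
t=4.500: state=(-1.213, 1.042)
t=4.750: state=(-0.924, 1.274)
t=5.000: state=(-0.568, 1.594)
t=5.250: state=(-0.119, 2.015)
t=5.500: state=(0.440, 2.431)
t=5.750: state=(1.065, 2.457)
t=6.000: state=(1.604, 1.748)
t=6.250: state=(1.914, 0.746)
t=6.500: state=(2.004, 0.035)
t=6.750: state=(1.959, -0.351)
t=7.000: state=(1.842, -0.566)
t=7.250: state=(1.681, -0.717)
t=7.500: state=(1.484, -0.859)
t=7.600: state=(1.395, -0.921)
largest grid value and its neighbours: x(6.510)=2.00377, x(6.520)=2.00381, x(6.530)=2.00365
parabola through these three points peaks at t≈6.517 with x≈2.00382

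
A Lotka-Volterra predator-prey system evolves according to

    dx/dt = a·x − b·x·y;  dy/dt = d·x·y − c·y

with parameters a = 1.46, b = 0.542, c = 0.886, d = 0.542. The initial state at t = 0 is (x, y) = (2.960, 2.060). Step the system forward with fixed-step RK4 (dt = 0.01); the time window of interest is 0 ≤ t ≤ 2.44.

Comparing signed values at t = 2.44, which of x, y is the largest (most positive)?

largest component: y

t=0.000: state=(2.960, 2.060)
step 1 (dt=0.01): k1=(1.017, 1.480), k2=(1.007, 1.491), k3=(1.006, 1.491), k4=(0.996, 1.502); state += dt/6·(k1+2k2+2k3+k4)
t=0.010: state=(2.970, 2.075)
t=0.020: state=(2.980, 2.090)
t=0.030: state=(2.990, 2.105)
continuing one RK4 step at a time; state shown every 10 steps (Δt=0.1):
t=0.100: state=(3.051, 2.219)
t=0.200: state=(3.115, 2.401)
t=0.300: state=(3.148, 2.604)
t=0.400: state=(3.144, 2.827)
t=0.500: state=(3.102, 3.065)
t=0.600: state=(3.020, 3.312)
t=0.700: state=(2.901, 3.559)
t=0.800: state=(2.750, 3.797)
t=0.900: state=(2.575, 4.014)
t=1.000: state=(2.385, 4.203)
t=1.100: state=(2.188, 4.354)
t=1.200: state=(1.993, 4.463)
t=1.300: state=(1.808, 4.527)
t=1.400: state=(1.635, 4.548)
t=1.500: state=(1.479, 4.529)
t=1.600: state=(1.341, 4.474)
t=1.700: state=(1.220, 4.388)
t=1.800: state=(1.117, 4.279)
t=1.900: state=(1.028, 4.150)
t=2.000: state=(0.954, 4.007)
t=2.100: state=(0.892, 3.856)
t=2.200: state=(0.841, 3.698)
t=2.300: state=(0.800, 3.538)
t=2.400: state=(0.767, 3.379)
t=2.440: state=(0.757, 3.315)
compare at T: x=0.757, y=3.315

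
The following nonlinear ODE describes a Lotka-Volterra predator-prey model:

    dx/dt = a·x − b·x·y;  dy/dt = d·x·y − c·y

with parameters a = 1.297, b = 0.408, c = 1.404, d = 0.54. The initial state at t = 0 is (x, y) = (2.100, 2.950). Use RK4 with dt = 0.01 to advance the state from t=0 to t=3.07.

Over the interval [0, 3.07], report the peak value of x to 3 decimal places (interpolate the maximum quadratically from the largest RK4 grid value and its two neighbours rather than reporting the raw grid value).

t=0.000: state=(2.100, 2.950)
step 1 (dt=0.01): k1=(0.196, -0.796), k2=(0.200, -0.794), k3=(0.200, -0.794), k4=(0.203, -0.791); state += dt/6·(k1+2k2+2k3+k4)
t=0.010: state=(2.102, 2.942)
t=0.020: state=(2.104, 2.934)
t=0.030: state=(2.106, 2.926)
continuing one RK4 step at a time; state shown every 10 steps (Δt=0.1):
t=0.100: state=(2.123, 2.873)
t=0.200: state=(2.153, 2.802)
t=0.300: state=(2.189, 2.738)
t=0.400: state=(2.232, 2.681)
t=0.500: state=(2.280, 2.631)
t=0.600: state=(2.333, 2.590)
t=0.700: state=(2.392, 2.557)
t=0.800: state=(2.454, 2.533)
t=0.900: state=(2.521, 2.517)
t=1.000: state=(2.590, 2.511)
t=1.100: state=(2.662, 2.515)
t=1.200: state=(2.734, 2.528)
t=1.300: state=(2.807, 2.551)
t=1.400: state=(2.877, 2.585)
t=1.500: state=(2.945, 2.629)
t=1.600: state=(3.009, 2.683)
t=1.700: state=(3.067, 2.747)
t=1.800: state=(3.117, 2.821)
t=1.900: state=(3.157, 2.904)
t=2.000: state=(3.187, 2.996)
t=2.100: state=(3.204, 3.094)
t=2.200: state=(3.209, 3.197)
t=2.300: state=(3.200, 3.303)
t=2.400: state=(3.176, 3.410)
t=2.500: state=(3.140, 3.515)
t=2.600: state=(3.091, 3.614)
t=2.700: state=(3.031, 3.705)
t=2.800: state=(2.961, 3.785)
t=2.900: state=(2.885, 3.852)
t=3.000: state=(2.804, 3.903)
t=3.070: state=(2.745, 3.929)
largest grid value and its neighbours: x(2.170)=3.20889, x(2.180)=3.20900, x(2.190)=3.20897
parabola through these three points peaks at t≈2.183 with x≈3.20901

max x = 3.209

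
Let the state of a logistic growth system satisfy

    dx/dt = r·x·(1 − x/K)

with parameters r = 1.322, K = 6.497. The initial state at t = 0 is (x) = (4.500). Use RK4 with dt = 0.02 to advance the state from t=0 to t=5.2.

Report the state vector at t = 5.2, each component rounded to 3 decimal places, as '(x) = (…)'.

(x) = (6.494)

t=0.000: state=(4.500)
step 1 (dt=0.02): k1=(1.829), k2=(1.819), k3=(1.819), k4=(1.810); state += dt/6·(k1+2k2+2k3+k4)
t=0.020: state=(4.536)
t=0.040: state=(4.572)
t=0.060: state=(4.608)
continuing one RK4 step at a time; state shown every 10 steps (Δt=0.2):
t=0.200: state=(4.846)
t=0.400: state=(5.150)
t=0.600: state=(5.411)
t=0.800: state=(5.629)
t=1.000: state=(5.810)
t=1.200: state=(5.956)
t=1.400: state=(6.074)
t=1.600: state=(6.167)
t=1.800: state=(6.241)
t=2.000: state=(6.298)
t=2.200: state=(6.343)
t=2.400: state=(6.378)
t=2.600: state=(6.406)
t=2.800: state=(6.427)
t=3.000: state=(6.443)
t=3.200: state=(6.455)
t=3.400: state=(6.465)
t=3.600: state=(6.472)
t=3.800: state=(6.478)
t=4.000: state=(6.482)
t=4.200: state=(6.486)
t=4.400: state=(6.488)
t=4.600: state=(6.490)
t=4.800: state=(6.492)
t=5.000: state=(6.493)
t=5.200: state=(6.494)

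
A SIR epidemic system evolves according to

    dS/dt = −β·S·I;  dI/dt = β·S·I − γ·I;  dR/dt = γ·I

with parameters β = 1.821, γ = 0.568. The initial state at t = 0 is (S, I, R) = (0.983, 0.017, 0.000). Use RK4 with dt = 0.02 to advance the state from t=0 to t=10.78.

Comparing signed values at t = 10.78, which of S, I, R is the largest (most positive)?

t=0.000: state=(0.983, 0.017, 0.000)
step 1 (dt=0.02): k1=(-0.030, 0.021, 0.010), k2=(-0.031, 0.021, 0.010), k3=(-0.031, 0.021, 0.010), k4=(-0.031, 0.021, 0.010); state += dt/6·(k1+2k2+2k3+k4)
t=0.020: state=(0.982, 0.017, 0.000)
t=0.040: state=(0.982, 0.018, 0.000)
t=0.060: state=(0.981, 0.018, 0.001)
continuing one RK4 step at a time; state shown every 25 steps (Δt=0.5):
t=0.500: state=(0.962, 0.031, 0.007)
t=1.000: state=(0.926, 0.055, 0.019)
t=1.500: state=(0.866, 0.094, 0.039)
t=2.000: state=(0.776, 0.150, 0.074)
t=2.500: state=(0.656, 0.218, 0.126)
t=3.000: state=(0.523, 0.280, 0.197)
t=3.500: state=(0.397, 0.320, 0.283)
t=4.000: state=(0.295, 0.330, 0.376)
t=4.500: state=(0.219, 0.313, 0.468)
t=5.000: state=(0.167, 0.280, 0.552)
t=5.500: state=(0.132, 0.242, 0.626)
t=6.000: state=(0.108, 0.203, 0.689)
t=6.500: state=(0.091, 0.167, 0.742)
t=7.000: state=(0.079, 0.136, 0.785)
t=7.500: state=(0.071, 0.109, 0.819)
t=8.000: state=(0.065, 0.088, 0.847)
t=8.500: state=(0.060, 0.070, 0.870)
t=9.000: state=(0.057, 0.055, 0.887)
t=9.500: state=(0.055, 0.044, 0.901)
t=10.000: state=(0.053, 0.035, 0.913)
t=10.500: state=(0.051, 0.027, 0.921)
t=10.780: state=(0.051, 0.024, 0.925)
compare at T: S=0.051, I=0.024, R=0.925

largest component: R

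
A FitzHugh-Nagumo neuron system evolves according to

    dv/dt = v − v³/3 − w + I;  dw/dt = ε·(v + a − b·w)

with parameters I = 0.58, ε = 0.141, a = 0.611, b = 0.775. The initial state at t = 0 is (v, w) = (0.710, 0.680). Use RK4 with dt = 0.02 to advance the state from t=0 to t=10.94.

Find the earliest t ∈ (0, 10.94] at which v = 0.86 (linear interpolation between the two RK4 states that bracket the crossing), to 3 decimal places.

t = 0.297

t=0.000: state=(0.710, 0.680)
step 1 (dt=0.02): k1=(0.491, 0.112), k2=(0.492, 0.113), k3=(0.492, 0.113), k4=(0.493, 0.113); state += dt/6·(k1+2k2+2k3+k4)
t=0.020: state=(0.720, 0.682)
t=0.040: state=(0.730, 0.685)
t=0.060: state=(0.740, 0.687)
t=0.280: state=(0.851, 0.714)
next step: t=0.300: state=(0.861, 0.716) — v has crossed 0.86
linear interpolation between t=0.280 (0.85115) and t=0.300 (0.86140) → t≈0.297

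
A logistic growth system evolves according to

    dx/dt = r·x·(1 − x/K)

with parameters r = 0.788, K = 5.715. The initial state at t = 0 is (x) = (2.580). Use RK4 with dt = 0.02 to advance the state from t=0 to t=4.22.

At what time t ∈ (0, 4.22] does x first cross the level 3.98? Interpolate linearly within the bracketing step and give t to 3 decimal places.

t = 1.301

t=0.000: state=(2.580)
step 1 (dt=0.02): k1=(1.115), k2=(1.116), k3=(1.116), k4=(1.117); state += dt/6·(k1+2k2+2k3+k4)
t=0.020: state=(2.602)
t=0.040: state=(2.625)
t=0.060: state=(2.647)
continuing one RK4 step at a time; state shown every 10 steps (Δt=0.2):
t=0.200: state=(2.804)
t=0.400: state=(3.029)
t=0.600: state=(3.252)
t=0.800: state=(3.470)
t=1.000: state=(3.681)
t=1.200: state=(3.882)
t=1.300: state=(3.979)
next step: t=1.320: state=(3.998) — x has crossed 3.98
linear interpolation between t=1.300 (3.97914) and t=1.320 (3.99813) → t≈1.301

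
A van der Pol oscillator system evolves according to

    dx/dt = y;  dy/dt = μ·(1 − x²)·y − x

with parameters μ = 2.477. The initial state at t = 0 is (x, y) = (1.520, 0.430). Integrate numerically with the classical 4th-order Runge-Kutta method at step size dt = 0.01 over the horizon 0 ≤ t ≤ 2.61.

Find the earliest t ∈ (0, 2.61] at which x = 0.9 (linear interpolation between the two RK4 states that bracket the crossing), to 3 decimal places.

t=0.000: state=(1.520, 0.430)
step 1 (dt=0.01): k1=(0.430, -2.916), k2=(0.415, -2.877), k3=(0.416, -2.878), k4=(0.401, -2.839); state += dt/6·(k1+2k2+2k3+k4)
t=0.010: state=(1.524, 0.401)
t=0.020: state=(1.528, 0.373)
t=0.030: state=(1.532, 0.346)
continuing one RK4 step at a time; state shown every 10 steps (Δt=0.1):
t=0.100: state=(1.550, 0.177)
t=0.200: state=(1.558, -0.007)
t=0.300: state=(1.550, -0.136)
t=0.400: state=(1.532, -0.227)
t=0.500: state=(1.505, -0.294)
t=0.600: state=(1.473, -0.346)
t=0.700: state=(1.436, -0.390)
t=0.800: state=(1.395, -0.430)
t=0.900: state=(1.351, -0.468)
t=1.000: state=(1.302, -0.509)
t=1.100: state=(1.249, -0.554)
t=1.200: state=(1.191, -0.606)
t=1.300: state=(1.127, -0.668)
t=1.400: state=(1.057, -0.744)
t=1.500: state=(0.978, -0.839)
t=1.580: state=(0.907, -0.934)
next step: t=1.590: state=(0.897, -0.947) — x has crossed 0.9
linear interpolation between t=1.580 (0.90682) and t=1.590 (0.89741) → t≈1.587

t = 1.587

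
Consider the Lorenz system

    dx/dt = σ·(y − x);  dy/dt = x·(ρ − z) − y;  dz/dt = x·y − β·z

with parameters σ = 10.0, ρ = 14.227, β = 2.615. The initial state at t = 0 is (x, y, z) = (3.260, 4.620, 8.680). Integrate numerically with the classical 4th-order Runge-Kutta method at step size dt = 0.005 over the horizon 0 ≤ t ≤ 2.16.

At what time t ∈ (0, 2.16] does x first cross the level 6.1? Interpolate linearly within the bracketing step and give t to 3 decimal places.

t = 0.179

t=0.000: state=(3.260, 4.620, 8.680)
step 1 (dt=0.005): k1=(13.600, 13.463, -7.637), k2=(13.597, 13.681, -7.319), k3=(13.602, 13.678, -7.319), k4=(13.604, 13.894, -6.999); state += dt/6·(k1+2k2+2k3+k4)
t=0.005: state=(3.328, 4.688, 8.643)
t=0.010: state=(3.396, 4.759, 8.610)
t=0.015: state=(3.464, 4.832, 8.580)
continuing one RK4 step at a time; state shown every 20 steps (Δt=0.1):
t=0.100: state=(4.718, 6.339, 8.622)
t=0.175: state=(6.029, 7.868, 9.712)
next step: t=0.180: state=(6.121, 7.964, 9.824) — x has crossed 6.1
linear interpolation between t=0.175 (6.02891) and t=0.180 (6.12097) → t≈0.179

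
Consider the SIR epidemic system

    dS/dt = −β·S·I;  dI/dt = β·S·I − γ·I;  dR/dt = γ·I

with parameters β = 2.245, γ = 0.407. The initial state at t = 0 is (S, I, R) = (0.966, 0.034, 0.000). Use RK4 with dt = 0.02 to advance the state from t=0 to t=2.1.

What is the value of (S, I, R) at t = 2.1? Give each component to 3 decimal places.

t=0.000: state=(0.966, 0.034, 0.000)
step 1 (dt=0.02): k1=(-0.074, 0.060, 0.014), k2=(-0.075, 0.061, 0.014), k3=(-0.075, 0.061, 0.014), k4=(-0.076, 0.062, 0.014); state += dt/6·(k1+2k2+2k3+k4)
t=0.020: state=(0.965, 0.035, 0.000)
t=0.040: state=(0.963, 0.036, 0.001)
t=0.060: state=(0.961, 0.038, 0.001)
continuing one RK4 step at a time; state shown every 5 steps (Δt=0.1):
t=0.100: state=(0.958, 0.041, 0.002)
t=0.200: state=(0.949, 0.048, 0.003)
t=0.300: state=(0.937, 0.057, 0.005)
t=0.400: state=(0.924, 0.068, 0.008)
t=0.500: state=(0.909, 0.080, 0.011)
t=0.600: state=(0.892, 0.094, 0.015)
t=0.700: state=(0.872, 0.110, 0.019)
t=0.800: state=(0.849, 0.128, 0.023)
t=0.900: state=(0.823, 0.148, 0.029)
t=1.000: state=(0.794, 0.170, 0.036)
t=1.100: state=(0.762, 0.195, 0.043)
t=1.200: state=(0.727, 0.221, 0.051)
t=1.300: state=(0.690, 0.249, 0.061)
t=1.400: state=(0.650, 0.278, 0.072)
t=1.500: state=(0.609, 0.307, 0.084)
t=1.600: state=(0.567, 0.337, 0.097)
t=1.700: state=(0.524, 0.365, 0.111)
t=1.800: state=(0.481, 0.393, 0.126)
t=1.900: state=(0.439, 0.418, 0.143)
t=2.000: state=(0.399, 0.441, 0.160)
t=2.100: state=(0.360, 0.461, 0.179)

(S, I, R) = (0.360, 0.461, 0.179)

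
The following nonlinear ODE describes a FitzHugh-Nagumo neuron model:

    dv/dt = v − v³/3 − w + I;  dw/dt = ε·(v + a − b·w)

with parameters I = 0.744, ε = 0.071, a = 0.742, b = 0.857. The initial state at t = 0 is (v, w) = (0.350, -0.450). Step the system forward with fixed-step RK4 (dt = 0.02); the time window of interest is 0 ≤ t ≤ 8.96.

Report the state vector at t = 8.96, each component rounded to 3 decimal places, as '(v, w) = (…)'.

(v, w) = (1.636, 0.985)

t=0.000: state=(0.350, -0.450)
step 1 (dt=0.02): k1=(1.530, 0.105), k2=(1.542, 0.106), k3=(1.542, 0.106), k4=(1.554, 0.107); state += dt/6·(k1+2k2+2k3+k4)
t=0.020: state=(0.381, -0.448)
t=0.040: state=(0.412, -0.446)
t=0.060: state=(0.444, -0.444)
continuing one RK4 step at a time; state shown every 25 steps (Δt=0.5):
t=0.500: state=(1.216, -0.383)
t=1.000: state=(1.861, -0.291)
t=1.500: state=(2.047, -0.187)
t=2.000: state=(2.060, -0.083)
t=2.500: state=(2.038, 0.017)
t=3.000: state=(2.008, 0.113)
t=3.500: state=(1.978, 0.205)
t=4.000: state=(1.947, 0.294)
t=4.500: state=(1.916, 0.378)
t=5.000: state=(1.885, 0.459)
t=5.500: state=(1.854, 0.537)
t=6.000: state=(1.822, 0.611)
t=6.500: state=(1.791, 0.682)
t=7.000: state=(1.760, 0.749)
t=7.500: state=(1.729, 0.814)
t=8.000: state=(1.697, 0.875)
t=8.500: state=(1.665, 0.934)
t=8.960: state=(1.636, 0.985)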